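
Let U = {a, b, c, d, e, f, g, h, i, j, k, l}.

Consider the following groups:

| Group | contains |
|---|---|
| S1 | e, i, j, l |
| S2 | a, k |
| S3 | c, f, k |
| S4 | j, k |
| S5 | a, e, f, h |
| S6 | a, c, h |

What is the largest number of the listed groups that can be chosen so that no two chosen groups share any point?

S1, S3 are pairwise disjoint (S1={e,i,j,l}; S3={c,f,k}).
Every remaining group overlaps one of these, and no 3 of the listed groups are pairwise disjoint, so 2 is the maximum.

2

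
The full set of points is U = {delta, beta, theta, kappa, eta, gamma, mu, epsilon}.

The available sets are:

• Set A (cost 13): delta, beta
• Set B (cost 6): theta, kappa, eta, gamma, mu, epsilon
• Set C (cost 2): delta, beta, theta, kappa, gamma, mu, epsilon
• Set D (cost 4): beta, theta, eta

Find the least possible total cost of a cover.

6

C, D together cover every point (C ∪ D = {delta, beta, theta, kappa, eta, gamma, mu, epsilon}); total cost 2 + 4 = 6.
No covering selection has total cost below 6.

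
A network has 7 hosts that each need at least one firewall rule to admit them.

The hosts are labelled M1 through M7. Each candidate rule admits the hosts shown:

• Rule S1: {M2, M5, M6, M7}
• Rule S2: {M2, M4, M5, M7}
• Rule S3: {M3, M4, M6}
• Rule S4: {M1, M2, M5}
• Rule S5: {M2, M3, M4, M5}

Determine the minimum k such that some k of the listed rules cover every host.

3

S1 and S3 and S4 together: S1 ∪ S3 ∪ S4 = {M1, M2, M3, M4, M5, M6, M7} — every host is covered.
Only S4 contains M1, so S4 is forced; the remaining 4 hosts need at least 2 more rules (each remaining rule adds at most 3) — so at least 3 rules are needed, and 3 is optimal.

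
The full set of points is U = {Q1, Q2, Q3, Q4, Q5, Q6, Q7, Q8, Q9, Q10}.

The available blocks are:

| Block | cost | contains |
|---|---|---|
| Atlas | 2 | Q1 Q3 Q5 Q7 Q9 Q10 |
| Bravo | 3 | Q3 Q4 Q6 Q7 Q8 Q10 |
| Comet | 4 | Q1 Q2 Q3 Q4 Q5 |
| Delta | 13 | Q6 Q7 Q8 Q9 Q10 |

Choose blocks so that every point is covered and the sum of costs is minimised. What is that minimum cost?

9

Atlas, Bravo, Comet together cover every point (Atlas ∪ Bravo ∪ Comet = {Q1, Q2, Q3, Q4, Q5, Q6, Q7, Q8, Q9, Q10}); total cost 2 + 3 + 4 = 9.
No covering selection has total cost below 9.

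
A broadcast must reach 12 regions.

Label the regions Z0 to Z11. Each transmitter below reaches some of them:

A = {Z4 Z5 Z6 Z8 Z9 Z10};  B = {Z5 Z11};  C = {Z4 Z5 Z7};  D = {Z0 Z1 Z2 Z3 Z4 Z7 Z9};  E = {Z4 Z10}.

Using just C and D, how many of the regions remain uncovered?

4

Union of C, D = {Z0, Z1, Z2, Z3, Z4, Z5, Z7, Z9}.
Not covered: Z6, Z8, Z10, Z11 — 4 regions.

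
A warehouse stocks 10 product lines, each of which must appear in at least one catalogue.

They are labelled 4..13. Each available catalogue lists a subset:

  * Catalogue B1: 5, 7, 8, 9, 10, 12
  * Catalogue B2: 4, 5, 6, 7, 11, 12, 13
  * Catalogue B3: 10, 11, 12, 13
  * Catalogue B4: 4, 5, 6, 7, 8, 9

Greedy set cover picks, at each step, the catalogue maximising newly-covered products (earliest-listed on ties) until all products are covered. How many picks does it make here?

2

Greedy: pick B2 (covers 7 new) → pick B1 (covers 3 new). Total picks: 2.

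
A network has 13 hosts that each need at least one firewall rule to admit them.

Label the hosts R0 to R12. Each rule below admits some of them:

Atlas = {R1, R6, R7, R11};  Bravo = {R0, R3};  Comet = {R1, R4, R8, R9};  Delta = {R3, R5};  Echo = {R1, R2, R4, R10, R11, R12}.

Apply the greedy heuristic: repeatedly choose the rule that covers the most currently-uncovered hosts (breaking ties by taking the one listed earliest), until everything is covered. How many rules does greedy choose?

5

Greedy: pick Echo (covers 6 new) → pick Atlas (covers 2 new) → pick Bravo (covers 2 new) → pick Comet (covers 2 new) → pick Delta (covers 1 new). Total picks: 5.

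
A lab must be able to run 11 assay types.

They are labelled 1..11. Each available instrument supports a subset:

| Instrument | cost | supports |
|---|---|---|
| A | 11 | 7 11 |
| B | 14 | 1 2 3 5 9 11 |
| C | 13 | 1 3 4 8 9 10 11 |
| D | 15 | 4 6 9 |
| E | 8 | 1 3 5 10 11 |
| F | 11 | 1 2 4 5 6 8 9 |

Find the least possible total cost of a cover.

30

A, E, F together cover every assay (A ∪ E ∪ F = {1, 2, 3, 4, 5, 6, 7, 8, 9, 10, 11}); total cost 11 + 8 + 11 = 30.
No covering selection has total cost below 30.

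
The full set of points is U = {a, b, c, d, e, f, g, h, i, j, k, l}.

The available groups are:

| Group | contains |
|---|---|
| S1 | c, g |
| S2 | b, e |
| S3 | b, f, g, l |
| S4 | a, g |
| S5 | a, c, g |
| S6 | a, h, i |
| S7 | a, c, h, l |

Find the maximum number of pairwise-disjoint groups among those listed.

3

S1, S2, S6 are pairwise disjoint (S1={c,g}; S2={b,e}; S6={a,h,i}).
Every remaining group overlaps one of these, and no 4 of the listed groups are pairwise disjoint, so 3 is the maximum.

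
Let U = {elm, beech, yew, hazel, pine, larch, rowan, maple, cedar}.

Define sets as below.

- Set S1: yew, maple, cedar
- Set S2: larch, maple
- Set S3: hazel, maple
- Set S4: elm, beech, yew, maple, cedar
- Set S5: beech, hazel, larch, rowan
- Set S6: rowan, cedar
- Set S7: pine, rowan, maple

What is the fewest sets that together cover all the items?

S4, S5, and S7 cover everything between them: the union {elm, beech, yew, hazel, pine, larch, rowan, maple, cedar} is all of U.
Only S4 contains elm, so S4 is forced; the remaining 4 items need at least 2 more sets (each remaining set adds at most 3) — so at least 3 sets are needed, and 3 is optimal.

3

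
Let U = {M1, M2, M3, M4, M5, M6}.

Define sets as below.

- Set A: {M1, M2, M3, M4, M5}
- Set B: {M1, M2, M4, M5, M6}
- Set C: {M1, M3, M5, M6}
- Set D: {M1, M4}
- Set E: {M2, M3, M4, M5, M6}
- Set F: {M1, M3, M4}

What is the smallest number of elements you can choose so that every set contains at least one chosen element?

2

Take H = {M4, M5}. Each listed set contains at least one of these, so H is a hitting set of size 2.
No single element lies in every set, so at least 2 are needed and 2 is optimal.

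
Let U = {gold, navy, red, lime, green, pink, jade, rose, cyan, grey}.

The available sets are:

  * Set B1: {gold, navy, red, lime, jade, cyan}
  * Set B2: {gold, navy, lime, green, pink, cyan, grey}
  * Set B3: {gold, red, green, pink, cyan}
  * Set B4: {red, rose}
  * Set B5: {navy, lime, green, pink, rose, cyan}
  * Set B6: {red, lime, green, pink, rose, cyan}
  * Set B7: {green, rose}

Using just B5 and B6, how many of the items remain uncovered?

Union of B5, B6 = {navy, red, lime, green, pink, rose, cyan}.
Not covered: gold, jade, grey — 3 items.

3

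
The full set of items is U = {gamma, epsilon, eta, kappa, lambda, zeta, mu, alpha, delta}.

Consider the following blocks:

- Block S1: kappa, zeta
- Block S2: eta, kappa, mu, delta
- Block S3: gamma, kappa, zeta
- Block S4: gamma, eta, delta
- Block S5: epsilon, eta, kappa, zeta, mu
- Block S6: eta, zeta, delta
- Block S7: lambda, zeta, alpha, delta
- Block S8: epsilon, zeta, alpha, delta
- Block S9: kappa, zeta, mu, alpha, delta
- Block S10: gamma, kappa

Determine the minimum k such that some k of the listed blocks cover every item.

S4, S5, and S7 cover everything between them: the union {gamma, epsilon, eta, kappa, lambda, zeta, mu, alpha, delta} is all of U.
Only S7 contains lambda, so S7 is forced; the remaining 5 items need at least 2 more blocks (each remaining block adds at most 4) — so at least 3 blocks are needed, and 3 is optimal.

3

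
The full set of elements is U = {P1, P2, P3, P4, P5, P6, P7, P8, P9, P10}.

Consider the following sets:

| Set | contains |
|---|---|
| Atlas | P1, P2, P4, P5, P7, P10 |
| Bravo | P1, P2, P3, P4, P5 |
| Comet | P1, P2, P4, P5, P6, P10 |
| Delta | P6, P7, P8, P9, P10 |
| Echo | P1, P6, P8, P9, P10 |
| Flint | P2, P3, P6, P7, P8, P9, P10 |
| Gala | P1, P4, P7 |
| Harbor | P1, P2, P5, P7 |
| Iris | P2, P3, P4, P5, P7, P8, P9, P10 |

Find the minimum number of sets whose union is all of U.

Take {Bravo, Flint}. Their union is {P1, P2, P3, P4, P5, P6, P7, P8, P9, P10}, which is all 10 elements.
No single set has all 10 elements (the largest, Iris, has 8), so 2 is optimal.

2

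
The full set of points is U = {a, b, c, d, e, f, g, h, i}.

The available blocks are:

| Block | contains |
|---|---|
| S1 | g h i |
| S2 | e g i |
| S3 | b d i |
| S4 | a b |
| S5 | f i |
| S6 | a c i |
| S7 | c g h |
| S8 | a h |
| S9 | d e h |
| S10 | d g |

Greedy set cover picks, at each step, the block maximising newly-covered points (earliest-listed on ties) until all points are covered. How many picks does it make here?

5

Greedy: pick S1 (covers 3 new) → pick S3 (covers 2 new) → pick S6 (covers 2 new) → pick S2 (covers 1 new) → pick S5 (covers 1 new). Total picks: 5.
(The true minimum cover uses only 4 blocks, so greedy is not optimal here.)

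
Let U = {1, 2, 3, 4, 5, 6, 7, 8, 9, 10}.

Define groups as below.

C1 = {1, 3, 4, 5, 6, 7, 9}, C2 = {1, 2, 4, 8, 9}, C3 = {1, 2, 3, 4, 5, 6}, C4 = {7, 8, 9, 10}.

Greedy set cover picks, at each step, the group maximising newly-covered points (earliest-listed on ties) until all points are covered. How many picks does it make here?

3

Greedy: pick C1 (covers 7 new) → pick C2 (covers 2 new) → pick C4 (covers 1 new). Total picks: 3.
(The true minimum cover uses only 2 groups, so greedy is not optimal here.)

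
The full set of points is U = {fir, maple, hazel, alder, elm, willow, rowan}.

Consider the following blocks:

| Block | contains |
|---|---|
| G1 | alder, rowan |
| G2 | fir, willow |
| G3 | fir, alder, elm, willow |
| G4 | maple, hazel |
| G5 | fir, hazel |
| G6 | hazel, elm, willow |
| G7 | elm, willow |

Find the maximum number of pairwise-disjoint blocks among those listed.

G1, G2, G4 are pairwise disjoint (G1={alder,rowan}; G2={fir,willow}; G4={maple,hazel}).
Every remaining block overlaps one of these, and no 4 of the listed blocks are pairwise disjoint, so 3 is the maximum.

3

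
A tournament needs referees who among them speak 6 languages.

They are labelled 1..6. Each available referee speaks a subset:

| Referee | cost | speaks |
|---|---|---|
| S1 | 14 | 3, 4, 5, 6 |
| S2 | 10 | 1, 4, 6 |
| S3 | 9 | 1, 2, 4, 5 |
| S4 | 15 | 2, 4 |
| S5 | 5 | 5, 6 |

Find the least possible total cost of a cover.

S1, S3 together cover every language (S1 ∪ S3 = {1, 2, 3, 4, 5, 6}); total cost 14 + 9 = 23.
The greedy pick S3, S5, S1 costs 28; no covering selection beats 23.

23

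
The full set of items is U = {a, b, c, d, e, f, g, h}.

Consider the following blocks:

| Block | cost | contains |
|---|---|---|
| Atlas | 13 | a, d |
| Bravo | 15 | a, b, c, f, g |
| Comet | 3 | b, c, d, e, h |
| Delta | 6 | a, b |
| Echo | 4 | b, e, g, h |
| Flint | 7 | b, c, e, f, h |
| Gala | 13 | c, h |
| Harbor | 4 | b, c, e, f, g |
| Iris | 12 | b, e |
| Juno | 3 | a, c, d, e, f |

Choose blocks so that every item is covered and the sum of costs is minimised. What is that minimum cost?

Echo, Juno together cover every item (Echo ∪ Juno = {a, b, c, d, e, f, g, h}); total cost 4 + 3 = 7.
The greedy pick Comet, Juno, Echo costs 10; no covering selection beats 7.

7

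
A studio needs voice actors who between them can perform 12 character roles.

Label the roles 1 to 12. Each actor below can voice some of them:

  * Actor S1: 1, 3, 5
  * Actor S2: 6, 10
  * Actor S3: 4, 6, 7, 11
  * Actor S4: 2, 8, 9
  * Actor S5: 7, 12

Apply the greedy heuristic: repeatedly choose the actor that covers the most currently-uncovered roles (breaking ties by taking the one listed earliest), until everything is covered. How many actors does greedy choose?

5

Greedy: pick S3 (covers 4 new) → pick S1 (covers 3 new) → pick S4 (covers 3 new) → pick S2 (covers 1 new) → pick S5 (covers 1 new). Total picks: 5.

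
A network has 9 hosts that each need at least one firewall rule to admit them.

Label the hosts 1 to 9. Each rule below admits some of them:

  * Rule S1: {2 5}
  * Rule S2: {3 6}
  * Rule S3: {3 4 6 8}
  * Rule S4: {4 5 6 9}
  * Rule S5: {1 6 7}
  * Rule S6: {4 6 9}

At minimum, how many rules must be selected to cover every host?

Take {S1, S3, S5, S6}. Their union is {1, 2, 3, 4, 5, 6, 7, 8, 9}, which is all 9 hosts.
Only S3 contains 8, so S3 is forced; the remaining 5 hosts need at least 3 more rules (each remaining rule adds at most 2) — so at least 4 rules are needed, and 4 is optimal.

4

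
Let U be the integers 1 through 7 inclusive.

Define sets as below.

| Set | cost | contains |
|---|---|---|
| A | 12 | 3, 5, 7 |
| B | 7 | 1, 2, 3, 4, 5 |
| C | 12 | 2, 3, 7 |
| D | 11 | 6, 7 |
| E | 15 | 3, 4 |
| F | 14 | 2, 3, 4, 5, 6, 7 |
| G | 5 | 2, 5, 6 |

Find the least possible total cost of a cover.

18

B, D together cover every element (B ∪ D = {1, 2, 3, 4, 5, 6, 7}); total cost 7 + 11 = 18.
The greedy pick B, G, D costs 23; no covering selection beats 18.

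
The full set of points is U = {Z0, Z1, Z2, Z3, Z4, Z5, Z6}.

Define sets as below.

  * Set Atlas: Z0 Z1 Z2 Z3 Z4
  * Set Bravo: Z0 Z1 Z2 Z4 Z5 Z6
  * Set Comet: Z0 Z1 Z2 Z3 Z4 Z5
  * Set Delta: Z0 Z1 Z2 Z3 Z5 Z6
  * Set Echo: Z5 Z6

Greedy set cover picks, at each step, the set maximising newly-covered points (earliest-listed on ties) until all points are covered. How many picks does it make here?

2

Greedy: pick Bravo (covers 6 new) → pick Atlas (covers 1 new). Total picks: 2.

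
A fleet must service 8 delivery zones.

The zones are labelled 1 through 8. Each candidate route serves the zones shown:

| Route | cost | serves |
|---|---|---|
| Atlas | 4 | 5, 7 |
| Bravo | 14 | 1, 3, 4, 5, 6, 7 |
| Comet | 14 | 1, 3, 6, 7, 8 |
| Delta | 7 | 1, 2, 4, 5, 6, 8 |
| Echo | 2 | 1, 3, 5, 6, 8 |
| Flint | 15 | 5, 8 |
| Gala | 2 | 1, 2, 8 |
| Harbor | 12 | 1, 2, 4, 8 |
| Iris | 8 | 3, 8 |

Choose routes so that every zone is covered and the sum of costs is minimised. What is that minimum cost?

13

Atlas, Delta, Echo together cover every zone (Atlas ∪ Delta ∪ Echo = {1, 2, 3, 4, 5, 6, 7, 8}); total cost 4 + 7 + 2 = 13.
The greedy pick Echo, Gala, Atlas, Delta costs 15; no covering selection beats 13.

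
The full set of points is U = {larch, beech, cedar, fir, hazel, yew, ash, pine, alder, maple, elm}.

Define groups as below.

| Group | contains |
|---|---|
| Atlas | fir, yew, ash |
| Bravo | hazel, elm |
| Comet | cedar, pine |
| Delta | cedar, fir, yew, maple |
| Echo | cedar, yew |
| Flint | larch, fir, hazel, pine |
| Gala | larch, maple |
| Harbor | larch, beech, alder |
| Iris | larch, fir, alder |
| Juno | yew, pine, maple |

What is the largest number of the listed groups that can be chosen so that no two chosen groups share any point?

4

Atlas, Bravo, Comet, Gala are pairwise disjoint (Atlas={fir,yew,ash}; Bravo={hazel,elm}; Comet={cedar,pine}; Gala={larch,maple}).
Every remaining group overlaps one of these, and no 5 of the listed groups are pairwise disjoint, so 4 is the maximum.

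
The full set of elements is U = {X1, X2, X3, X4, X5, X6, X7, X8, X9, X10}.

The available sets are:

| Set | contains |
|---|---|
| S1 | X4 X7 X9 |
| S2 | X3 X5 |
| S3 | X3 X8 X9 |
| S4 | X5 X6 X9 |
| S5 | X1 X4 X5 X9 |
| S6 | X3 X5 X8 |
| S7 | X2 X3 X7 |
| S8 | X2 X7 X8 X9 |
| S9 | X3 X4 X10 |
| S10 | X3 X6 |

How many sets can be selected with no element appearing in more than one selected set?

2

S1, S6 are pairwise disjoint (S1={X4,X7,X9}; S6={X3,X5,X8}).
Every remaining set overlaps one of these, and no 3 of the listed sets are pairwise disjoint, so 2 is the maximum.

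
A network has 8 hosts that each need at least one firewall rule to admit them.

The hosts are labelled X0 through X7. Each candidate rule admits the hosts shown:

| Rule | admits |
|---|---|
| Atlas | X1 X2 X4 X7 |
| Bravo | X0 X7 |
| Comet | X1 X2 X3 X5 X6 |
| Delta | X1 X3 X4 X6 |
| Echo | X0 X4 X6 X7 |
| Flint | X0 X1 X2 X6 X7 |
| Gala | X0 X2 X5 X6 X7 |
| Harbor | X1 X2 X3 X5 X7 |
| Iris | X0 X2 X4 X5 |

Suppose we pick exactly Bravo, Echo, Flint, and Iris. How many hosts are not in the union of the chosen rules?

1

Union of Bravo, Echo, Flint, Iris = {X0, X1, X2, X4, X5, X6, X7}.
Not covered: X3 — 1 host.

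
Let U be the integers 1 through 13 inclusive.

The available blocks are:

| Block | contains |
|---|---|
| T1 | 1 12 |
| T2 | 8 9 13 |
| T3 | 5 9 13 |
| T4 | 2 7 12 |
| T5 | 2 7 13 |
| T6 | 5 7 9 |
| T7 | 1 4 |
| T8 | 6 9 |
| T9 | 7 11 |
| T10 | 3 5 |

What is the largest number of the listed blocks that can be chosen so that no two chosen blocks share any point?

T4, T7, T8, T10 are pairwise disjoint (T4={2,7,12}; T7={1,4}; T8={6,9}; T10={3,5}).
Every remaining block overlaps one of these, and no 5 of the listed blocks are pairwise disjoint, so 4 is the maximum.

4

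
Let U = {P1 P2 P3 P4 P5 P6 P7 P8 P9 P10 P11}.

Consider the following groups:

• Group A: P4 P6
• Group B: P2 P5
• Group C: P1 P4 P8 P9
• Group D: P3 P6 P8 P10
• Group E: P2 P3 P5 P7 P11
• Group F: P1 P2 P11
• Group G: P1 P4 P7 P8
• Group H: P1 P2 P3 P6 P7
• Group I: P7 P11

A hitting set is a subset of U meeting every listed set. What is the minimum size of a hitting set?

The 4 points {P1, P2, P6, P7} hit every group.
No choice of 3 points meets every group, so 4 is the minimum.

4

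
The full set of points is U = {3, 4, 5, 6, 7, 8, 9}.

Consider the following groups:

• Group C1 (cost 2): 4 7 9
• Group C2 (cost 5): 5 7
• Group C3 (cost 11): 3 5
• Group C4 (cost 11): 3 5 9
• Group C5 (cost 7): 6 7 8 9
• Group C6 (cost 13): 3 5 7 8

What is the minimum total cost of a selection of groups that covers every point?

20

C1, C4, C5 together cover every point (C1 ∪ C4 ∪ C5 = {3, 4, 5, 6, 7, 8, 9}); total cost 2 + 11 + 7 = 20.
The greedy pick C1, C5, C2, C3 costs 25; no covering selection beats 20.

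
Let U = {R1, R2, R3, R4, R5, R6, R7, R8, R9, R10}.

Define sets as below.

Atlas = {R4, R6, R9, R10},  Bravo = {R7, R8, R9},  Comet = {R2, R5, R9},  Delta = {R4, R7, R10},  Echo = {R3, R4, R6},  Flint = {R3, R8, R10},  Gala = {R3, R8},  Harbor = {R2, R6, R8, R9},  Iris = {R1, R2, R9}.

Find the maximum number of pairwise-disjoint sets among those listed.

Comet, Delta, Gala are pairwise disjoint (Comet={R2,R5,R9}; Delta={R4,R7,R10}; Gala={R3,R8}).
Every remaining set overlaps one of these, and no 4 of the listed sets are pairwise disjoint, so 3 is the maximum.

3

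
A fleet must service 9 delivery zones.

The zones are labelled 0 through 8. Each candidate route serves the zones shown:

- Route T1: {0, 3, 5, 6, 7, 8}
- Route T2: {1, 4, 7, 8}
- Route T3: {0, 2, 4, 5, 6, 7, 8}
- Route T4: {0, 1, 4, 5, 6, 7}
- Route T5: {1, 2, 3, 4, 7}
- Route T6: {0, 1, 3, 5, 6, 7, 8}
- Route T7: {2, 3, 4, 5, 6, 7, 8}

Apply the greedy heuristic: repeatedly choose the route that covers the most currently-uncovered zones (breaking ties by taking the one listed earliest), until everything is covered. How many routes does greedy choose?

Greedy: pick T3 (covers 7 new) → pick T5 (covers 2 new). Total picks: 2.

2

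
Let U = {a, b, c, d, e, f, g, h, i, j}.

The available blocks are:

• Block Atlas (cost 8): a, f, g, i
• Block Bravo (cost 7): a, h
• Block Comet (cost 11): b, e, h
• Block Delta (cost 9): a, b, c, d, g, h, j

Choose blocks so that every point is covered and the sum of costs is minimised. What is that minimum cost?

28

Atlas, Comet, Delta together cover every point (Atlas ∪ Comet ∪ Delta = {a, b, c, d, e, f, g, h, i, j}); total cost 8 + 11 + 9 = 28.
No covering selection has total cost below 28.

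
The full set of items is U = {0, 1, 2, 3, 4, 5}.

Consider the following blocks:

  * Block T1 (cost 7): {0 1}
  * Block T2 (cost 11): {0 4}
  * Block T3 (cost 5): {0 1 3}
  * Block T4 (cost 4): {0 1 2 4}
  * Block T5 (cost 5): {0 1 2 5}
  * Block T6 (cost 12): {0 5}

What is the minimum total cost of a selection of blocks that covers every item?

14

T3, T4, T5 together cover every item (T3 ∪ T4 ∪ T5 = {0, 1, 2, 3, 4, 5}); total cost 5 + 4 + 5 = 14.
No covering selection has total cost below 14.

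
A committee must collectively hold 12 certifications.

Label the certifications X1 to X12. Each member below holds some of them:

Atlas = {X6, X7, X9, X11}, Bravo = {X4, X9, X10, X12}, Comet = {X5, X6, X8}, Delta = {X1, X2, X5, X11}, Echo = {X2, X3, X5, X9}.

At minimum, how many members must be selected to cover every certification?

Atlas and Bravo and Comet and Delta and Echo together: Atlas ∪ Bravo ∪ Comet ∪ Delta ∪ Echo = {X1, X2, X3, X4, X5, X6, X7, X8, X9, X10, X11, X12} — every certification is covered.
No 4 of the 5 members cover everything (all 5 combinations miss at least one certification), so 5 is optimal.

5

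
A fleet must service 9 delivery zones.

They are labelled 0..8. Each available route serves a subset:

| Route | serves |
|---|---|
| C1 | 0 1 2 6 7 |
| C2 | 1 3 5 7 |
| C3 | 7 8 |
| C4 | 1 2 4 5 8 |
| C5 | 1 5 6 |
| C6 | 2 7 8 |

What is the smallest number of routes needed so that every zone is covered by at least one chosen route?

Take {C1, C2, C4}. Their union is {0, 1, 2, 3, 4, 5, 6, 7, 8}, which is all 9 zones.
Only C1 contains 0, so C1 is forced; the remaining 4 zones need at least 2 more routes (each remaining route adds at most 3) — so at least 3 routes are needed, and 3 is optimal.

3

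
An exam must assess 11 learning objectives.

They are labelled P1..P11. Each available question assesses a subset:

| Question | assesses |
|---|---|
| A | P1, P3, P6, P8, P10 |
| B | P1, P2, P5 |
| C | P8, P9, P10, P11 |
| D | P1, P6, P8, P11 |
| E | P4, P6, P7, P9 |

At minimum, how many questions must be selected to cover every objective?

A and B and C and E together: A ∪ B ∪ C ∪ E = {P1, P2, P3, P4, P5, P6, P7, P8, P9, P10, P11} — every objective is covered.
No 3 of the 5 questions cover everything (all 10 combinations miss at least one objective), so 4 is optimal.

4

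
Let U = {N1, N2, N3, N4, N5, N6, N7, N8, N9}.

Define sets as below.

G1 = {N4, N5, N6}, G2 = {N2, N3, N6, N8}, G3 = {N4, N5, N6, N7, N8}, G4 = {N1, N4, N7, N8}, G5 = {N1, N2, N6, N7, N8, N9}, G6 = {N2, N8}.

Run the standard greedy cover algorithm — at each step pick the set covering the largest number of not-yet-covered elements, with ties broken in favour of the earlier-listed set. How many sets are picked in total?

3

Greedy: pick G5 (covers 6 new) → pick G1 (covers 2 new) → pick G2 (covers 1 new). Total picks: 3.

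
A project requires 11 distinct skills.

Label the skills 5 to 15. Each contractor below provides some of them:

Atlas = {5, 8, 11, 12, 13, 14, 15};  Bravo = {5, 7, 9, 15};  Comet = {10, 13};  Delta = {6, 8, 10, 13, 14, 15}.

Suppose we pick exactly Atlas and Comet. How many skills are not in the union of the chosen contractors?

3

Union of Atlas, Comet = {5, 8, 10, 11, 12, 13, 14, 15}.
Not covered: 6, 7, 9 — 3 skills.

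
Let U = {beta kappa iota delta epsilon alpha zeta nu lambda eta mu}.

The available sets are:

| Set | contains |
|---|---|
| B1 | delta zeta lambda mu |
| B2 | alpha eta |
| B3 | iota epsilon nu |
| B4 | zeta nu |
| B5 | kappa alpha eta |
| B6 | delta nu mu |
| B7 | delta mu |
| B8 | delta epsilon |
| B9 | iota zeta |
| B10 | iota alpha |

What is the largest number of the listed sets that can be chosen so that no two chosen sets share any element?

3

B4, B5, B7 are pairwise disjoint (B4={zeta,nu}; B5={kappa,alpha,eta}; B7={delta,mu}).
Every remaining set overlaps one of these, and no 4 of the listed sets are pairwise disjoint, so 3 is the maximum.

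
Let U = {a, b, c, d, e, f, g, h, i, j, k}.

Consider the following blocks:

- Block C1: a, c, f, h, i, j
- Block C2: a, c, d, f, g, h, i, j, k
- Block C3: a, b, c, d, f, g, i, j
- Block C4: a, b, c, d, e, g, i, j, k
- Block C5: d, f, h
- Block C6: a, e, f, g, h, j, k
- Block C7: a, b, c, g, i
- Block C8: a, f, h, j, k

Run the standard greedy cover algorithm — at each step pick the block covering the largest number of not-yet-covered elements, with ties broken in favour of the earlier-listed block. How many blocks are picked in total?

Greedy: pick C2 (covers 9 new) → pick C4 (covers 2 new). Total picks: 2.

2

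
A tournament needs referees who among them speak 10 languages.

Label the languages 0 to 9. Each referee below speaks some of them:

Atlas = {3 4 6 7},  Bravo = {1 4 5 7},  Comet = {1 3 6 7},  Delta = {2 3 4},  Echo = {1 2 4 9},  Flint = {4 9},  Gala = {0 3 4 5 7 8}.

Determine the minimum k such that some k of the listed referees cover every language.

Take {Atlas, Echo, Gala}. Their union is {0, 1, 2, 3, 4, 5, 6, 7, 8, 9}, which is all 10 languages.
Only Gala contains 0, so Gala is forced; the remaining 4 languages need at least 2 more referees (each remaining referee adds at most 3) — so at least 3 referees are needed, and 3 is optimal.

3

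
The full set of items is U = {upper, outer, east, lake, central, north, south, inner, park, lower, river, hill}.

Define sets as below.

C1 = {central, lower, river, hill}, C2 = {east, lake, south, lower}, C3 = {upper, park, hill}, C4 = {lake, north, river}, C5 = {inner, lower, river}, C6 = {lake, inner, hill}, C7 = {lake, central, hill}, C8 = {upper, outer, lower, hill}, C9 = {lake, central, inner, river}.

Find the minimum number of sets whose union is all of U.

Take {C2, C3, C4, C8, C9}. Their union is {upper, outer, east, lake, central, north, south, inner, park, lower, river, hill}, which is all 12 items.
No 4 of the 9 sets cover everything (all 126 combinations miss at least one item), so 5 is optimal.

5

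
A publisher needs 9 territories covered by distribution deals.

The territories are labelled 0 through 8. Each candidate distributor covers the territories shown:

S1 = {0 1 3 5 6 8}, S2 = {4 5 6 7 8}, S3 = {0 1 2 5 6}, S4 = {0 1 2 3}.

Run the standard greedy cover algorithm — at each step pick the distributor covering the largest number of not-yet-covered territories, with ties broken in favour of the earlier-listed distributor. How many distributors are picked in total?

Greedy: pick S1 (covers 6 new) → pick S2 (covers 2 new) → pick S3 (covers 1 new). Total picks: 3.
(The true minimum cover uses only 2 distributors, so greedy is not optimal here.)

3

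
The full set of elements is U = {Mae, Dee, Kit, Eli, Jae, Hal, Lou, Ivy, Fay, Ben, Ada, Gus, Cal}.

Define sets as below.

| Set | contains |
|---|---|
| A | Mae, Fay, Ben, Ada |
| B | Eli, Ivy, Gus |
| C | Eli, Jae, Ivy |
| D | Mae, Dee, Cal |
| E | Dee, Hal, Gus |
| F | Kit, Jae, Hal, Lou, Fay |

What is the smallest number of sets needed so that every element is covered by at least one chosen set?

A and B and D and F together: A ∪ B ∪ D ∪ F = {Mae, Dee, Kit, Eli, Jae, Hal, Lou, Ivy, Fay, Ben, Ada, Gus, Cal} — every element is covered.
Only F contains Kit, so F is forced; the remaining 8 elements need at least 3 more sets (each remaining set adds at most 3) — so at least 4 sets are needed, and 4 is optimal.

4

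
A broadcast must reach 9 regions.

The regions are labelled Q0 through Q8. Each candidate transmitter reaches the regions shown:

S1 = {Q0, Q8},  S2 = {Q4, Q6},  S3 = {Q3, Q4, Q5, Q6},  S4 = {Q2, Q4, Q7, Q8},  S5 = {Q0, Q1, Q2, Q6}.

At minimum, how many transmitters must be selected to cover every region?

3

Take {S3, S4, S5}. Their union is {Q0, Q1, Q2, Q3, Q4, Q5, Q6, Q7, Q8}, which is all 9 regions.
Each transmitter has at most 4 regions, and 2·4 = 8 < 9 — so at least 3 transmitters are needed, and 3 is optimal.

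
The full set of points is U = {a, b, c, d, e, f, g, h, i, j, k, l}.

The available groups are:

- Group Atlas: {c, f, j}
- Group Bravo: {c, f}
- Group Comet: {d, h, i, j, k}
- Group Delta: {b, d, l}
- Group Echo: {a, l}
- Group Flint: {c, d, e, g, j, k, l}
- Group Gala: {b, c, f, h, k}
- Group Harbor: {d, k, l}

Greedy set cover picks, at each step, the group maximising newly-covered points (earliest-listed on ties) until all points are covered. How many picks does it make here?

4

Greedy: pick Flint (covers 7 new) → pick Gala (covers 3 new) → pick Comet (covers 1 new) → pick Echo (covers 1 new). Total picks: 4.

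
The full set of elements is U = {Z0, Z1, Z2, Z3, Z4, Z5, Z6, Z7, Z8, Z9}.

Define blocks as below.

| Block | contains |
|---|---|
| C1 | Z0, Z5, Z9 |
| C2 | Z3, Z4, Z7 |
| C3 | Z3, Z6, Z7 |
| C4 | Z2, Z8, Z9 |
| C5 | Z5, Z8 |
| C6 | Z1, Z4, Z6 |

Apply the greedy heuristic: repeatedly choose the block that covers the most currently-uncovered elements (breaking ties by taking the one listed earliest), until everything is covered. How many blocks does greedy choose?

Greedy: pick C1 (covers 3 new) → pick C2 (covers 3 new) → pick C4 (covers 2 new) → pick C6 (covers 2 new). Total picks: 4.

4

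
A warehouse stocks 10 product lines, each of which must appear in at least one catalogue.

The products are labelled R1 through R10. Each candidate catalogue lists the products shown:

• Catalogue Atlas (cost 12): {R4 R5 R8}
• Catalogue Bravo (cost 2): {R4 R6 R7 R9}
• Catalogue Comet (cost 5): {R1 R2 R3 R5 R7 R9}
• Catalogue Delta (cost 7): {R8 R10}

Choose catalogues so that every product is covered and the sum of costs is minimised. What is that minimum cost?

14

Bravo, Comet, Delta together cover every product (Bravo ∪ Comet ∪ Delta = {R1, R2, R3, R4, R5, R6, R7, R8, R9, R10}); total cost 2 + 5 + 7 = 14.
No covering selection has total cost below 14.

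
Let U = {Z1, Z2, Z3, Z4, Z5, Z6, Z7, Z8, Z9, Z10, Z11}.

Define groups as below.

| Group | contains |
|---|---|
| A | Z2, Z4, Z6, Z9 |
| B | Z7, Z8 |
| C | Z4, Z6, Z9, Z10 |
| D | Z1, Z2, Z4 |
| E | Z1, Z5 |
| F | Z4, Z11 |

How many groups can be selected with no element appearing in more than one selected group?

B, C, E are pairwise disjoint (B={Z7,Z8}; C={Z4,Z6,Z9,Z10}; E={Z1,Z5}).
Every remaining group overlaps one of these, and no 4 of the listed groups are pairwise disjoint, so 3 is the maximum.

3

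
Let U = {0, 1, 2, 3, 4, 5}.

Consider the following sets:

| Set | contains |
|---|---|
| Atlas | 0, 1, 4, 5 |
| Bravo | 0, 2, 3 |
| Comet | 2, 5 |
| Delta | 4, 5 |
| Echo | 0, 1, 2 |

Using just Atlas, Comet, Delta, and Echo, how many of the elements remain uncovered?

Union of Atlas, Comet, Delta, Echo = {0, 1, 2, 4, 5}.
Not covered: 3 — 1 element.

1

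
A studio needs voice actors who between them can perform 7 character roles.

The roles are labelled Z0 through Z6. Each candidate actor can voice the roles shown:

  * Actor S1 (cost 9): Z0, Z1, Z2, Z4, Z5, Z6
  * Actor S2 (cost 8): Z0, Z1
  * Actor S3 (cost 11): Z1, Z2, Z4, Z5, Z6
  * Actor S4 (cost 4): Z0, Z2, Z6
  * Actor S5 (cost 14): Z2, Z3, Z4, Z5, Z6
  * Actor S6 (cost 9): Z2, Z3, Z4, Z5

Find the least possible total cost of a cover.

S1, S6 together cover every role (S1 ∪ S6 = {Z0, Z1, Z2, Z3, Z4, Z5, Z6}); total cost 9 + 9 = 18.
The greedy pick S4, S1, S6 costs 22; no covering selection beats 18.

18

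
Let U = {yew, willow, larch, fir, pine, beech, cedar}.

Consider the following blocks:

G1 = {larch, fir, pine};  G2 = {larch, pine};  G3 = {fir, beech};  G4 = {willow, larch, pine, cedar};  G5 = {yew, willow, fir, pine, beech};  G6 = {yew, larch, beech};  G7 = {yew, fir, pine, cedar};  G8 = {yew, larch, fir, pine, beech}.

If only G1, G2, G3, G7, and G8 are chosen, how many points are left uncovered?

1

Union of G1, G2, G3, G7, G8 = {yew, larch, fir, pine, beech, cedar}.
Not covered: willow — 1 point.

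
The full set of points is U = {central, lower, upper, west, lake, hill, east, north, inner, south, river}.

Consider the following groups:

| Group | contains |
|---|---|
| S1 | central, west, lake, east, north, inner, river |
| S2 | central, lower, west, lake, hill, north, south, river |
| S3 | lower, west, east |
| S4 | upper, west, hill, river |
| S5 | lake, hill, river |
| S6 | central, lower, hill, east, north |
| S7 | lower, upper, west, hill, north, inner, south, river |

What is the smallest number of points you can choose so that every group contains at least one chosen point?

H = {lower, river} meets every group (each contains at least one member of H), and |H| = 2.
The groups S3, S5 are pairwise disjoint, so any hitting set needs a separate point for each — at least 2. Hence 2 is optimal.

2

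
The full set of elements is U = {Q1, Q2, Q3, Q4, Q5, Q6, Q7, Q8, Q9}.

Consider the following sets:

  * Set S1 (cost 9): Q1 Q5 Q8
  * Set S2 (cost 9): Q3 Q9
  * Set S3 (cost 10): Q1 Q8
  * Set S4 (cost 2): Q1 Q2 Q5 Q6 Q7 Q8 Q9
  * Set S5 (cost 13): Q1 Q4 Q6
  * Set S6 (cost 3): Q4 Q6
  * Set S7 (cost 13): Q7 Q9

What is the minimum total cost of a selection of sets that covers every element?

14

S2, S4, S6 together cover every element (S2 ∪ S4 ∪ S6 = {Q1, Q2, Q3, Q4, Q5, Q6, Q7, Q8, Q9}); total cost 9 + 2 + 3 = 14.
No covering selection has total cost below 14.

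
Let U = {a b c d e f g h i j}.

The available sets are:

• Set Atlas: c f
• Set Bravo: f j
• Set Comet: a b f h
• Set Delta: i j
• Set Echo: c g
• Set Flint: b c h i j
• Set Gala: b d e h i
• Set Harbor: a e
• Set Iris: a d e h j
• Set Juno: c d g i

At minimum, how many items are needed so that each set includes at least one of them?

4

T = {c, e, f, i} meets every set (each contains at least one member of T), and |T| = 4.
No choice of 3 items meets every set, so 4 is the minimum.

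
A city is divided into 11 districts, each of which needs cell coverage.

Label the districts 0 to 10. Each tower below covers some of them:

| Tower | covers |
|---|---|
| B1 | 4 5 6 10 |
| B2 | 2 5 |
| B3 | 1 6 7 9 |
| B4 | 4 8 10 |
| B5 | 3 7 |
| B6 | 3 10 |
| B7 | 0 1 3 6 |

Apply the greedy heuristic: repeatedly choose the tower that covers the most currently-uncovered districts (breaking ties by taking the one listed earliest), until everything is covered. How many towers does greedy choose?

Greedy: pick B1 (covers 4 new) → pick B3 (covers 3 new) → pick B7 (covers 2 new) → pick B2 (covers 1 new) → pick B4 (covers 1 new). Total picks: 5.
(The true minimum cover uses only 4 towers, so greedy is not optimal here.)

5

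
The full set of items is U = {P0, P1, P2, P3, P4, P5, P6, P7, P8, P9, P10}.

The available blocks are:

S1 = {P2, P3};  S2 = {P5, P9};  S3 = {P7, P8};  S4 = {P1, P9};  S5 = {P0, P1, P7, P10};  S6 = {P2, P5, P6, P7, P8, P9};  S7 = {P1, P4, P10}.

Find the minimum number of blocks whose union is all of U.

4

Take {S1, S5, S6, S7}. Their union is {P0, P1, P2, P3, P4, P5, P6, P7, P8, P9, P10}, which is all 11 items.
No 3 of the 7 blocks cover everything (all 35 combinations miss at least one item), so 4 is optimal.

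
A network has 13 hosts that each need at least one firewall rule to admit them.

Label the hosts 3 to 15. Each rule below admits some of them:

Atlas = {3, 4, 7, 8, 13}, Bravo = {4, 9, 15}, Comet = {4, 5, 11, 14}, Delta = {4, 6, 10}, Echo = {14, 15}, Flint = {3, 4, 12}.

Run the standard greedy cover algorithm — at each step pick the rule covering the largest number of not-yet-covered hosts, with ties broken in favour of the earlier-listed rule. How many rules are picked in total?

Greedy: pick Atlas (covers 5 new) → pick Comet (covers 3 new) → pick Bravo (covers 2 new) → pick Delta (covers 2 new) → pick Flint (covers 1 new). Total picks: 5.

5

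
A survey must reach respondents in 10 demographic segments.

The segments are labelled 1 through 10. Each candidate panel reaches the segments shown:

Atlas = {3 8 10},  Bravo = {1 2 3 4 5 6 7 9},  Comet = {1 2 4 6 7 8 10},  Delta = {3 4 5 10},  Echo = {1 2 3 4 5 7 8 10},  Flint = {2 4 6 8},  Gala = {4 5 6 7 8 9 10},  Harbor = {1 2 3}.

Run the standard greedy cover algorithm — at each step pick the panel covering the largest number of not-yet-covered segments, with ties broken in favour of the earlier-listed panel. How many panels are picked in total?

Greedy: pick Bravo (covers 8 new) → pick Atlas (covers 2 new). Total picks: 2.

2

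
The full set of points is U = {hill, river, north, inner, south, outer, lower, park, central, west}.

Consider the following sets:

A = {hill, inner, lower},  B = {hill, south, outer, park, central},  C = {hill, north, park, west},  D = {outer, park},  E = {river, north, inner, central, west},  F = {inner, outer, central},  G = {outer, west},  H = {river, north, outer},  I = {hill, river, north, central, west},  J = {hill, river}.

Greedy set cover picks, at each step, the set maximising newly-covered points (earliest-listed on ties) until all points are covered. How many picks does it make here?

Greedy: pick B (covers 5 new) → pick E (covers 4 new) → pick A (covers 1 new). Total picks: 3.

3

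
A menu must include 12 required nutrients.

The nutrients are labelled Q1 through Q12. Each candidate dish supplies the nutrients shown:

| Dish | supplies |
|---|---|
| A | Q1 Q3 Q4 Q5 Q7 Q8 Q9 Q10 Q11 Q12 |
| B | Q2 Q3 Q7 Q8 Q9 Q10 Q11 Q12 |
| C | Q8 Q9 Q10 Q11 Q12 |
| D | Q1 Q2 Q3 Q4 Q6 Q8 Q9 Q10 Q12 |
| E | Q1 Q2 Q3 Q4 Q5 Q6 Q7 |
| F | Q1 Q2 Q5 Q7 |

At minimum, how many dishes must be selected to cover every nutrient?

A and E together: A ∪ E = {Q1, Q2, Q3, Q4, Q5, Q6, Q7, Q8, Q9, Q10, Q11, Q12} — every nutrient is covered.
No single dish has all 12 nutrients (the largest, A, has 10), so 2 is optimal.

2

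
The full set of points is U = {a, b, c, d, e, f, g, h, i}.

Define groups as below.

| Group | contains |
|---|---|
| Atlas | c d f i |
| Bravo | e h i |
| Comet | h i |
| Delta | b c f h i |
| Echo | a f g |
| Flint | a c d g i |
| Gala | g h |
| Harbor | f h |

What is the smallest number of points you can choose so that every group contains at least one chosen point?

Take T = {c, g, h}. Each listed group contains at least one of these, so T is a hitting set of size 3.
No choice of 2 points meets every group, so 3 is the minimum.

3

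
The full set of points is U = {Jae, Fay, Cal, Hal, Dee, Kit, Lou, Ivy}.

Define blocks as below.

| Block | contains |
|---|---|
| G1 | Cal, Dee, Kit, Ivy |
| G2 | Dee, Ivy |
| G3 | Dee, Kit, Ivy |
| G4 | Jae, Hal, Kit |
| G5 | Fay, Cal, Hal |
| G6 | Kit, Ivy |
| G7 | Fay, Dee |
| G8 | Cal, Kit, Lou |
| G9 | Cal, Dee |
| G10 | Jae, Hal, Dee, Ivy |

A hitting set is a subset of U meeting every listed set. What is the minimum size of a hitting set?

Take H = {Fay, Dee, Kit}. Each listed block contains at least one of these, so H is a hitting set of size 3.
No choice of 2 points meets every block, so 3 is the minimum.

3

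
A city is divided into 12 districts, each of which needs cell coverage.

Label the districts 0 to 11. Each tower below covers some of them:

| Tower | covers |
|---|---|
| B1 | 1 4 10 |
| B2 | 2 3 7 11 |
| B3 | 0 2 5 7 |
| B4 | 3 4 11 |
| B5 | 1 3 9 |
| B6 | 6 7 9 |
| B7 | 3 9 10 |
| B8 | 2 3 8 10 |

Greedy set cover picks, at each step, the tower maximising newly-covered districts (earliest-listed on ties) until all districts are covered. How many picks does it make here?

Greedy: pick B2 (covers 4 new) → pick B1 (covers 3 new) → pick B3 (covers 2 new) → pick B6 (covers 2 new) → pick B8 (covers 1 new). Total picks: 5.

5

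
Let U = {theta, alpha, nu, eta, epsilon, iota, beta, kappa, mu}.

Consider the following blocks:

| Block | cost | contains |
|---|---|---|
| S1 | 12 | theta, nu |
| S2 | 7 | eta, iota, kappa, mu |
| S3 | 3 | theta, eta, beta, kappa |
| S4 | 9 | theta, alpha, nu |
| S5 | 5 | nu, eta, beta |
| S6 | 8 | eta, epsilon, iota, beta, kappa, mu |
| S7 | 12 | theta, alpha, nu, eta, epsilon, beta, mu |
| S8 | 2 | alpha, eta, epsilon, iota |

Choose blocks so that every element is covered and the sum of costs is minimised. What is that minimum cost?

S4, S6 together cover every element (S4 ∪ S6 = {theta, alpha, nu, eta, epsilon, iota, beta, kappa, mu}); total cost 9 + 8 = 17.
No covering selection has total cost below 17.

17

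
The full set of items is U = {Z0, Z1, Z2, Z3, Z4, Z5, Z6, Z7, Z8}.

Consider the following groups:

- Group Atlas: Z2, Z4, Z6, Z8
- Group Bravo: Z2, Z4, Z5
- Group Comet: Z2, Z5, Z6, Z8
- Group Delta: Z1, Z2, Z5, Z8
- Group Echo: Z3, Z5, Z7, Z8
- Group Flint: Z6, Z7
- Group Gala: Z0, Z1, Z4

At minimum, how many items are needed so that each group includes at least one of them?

Take H = {Z4, Z5, Z7}. Each listed group contains at least one of these, so H is a hitting set of size 3.
No choice of 2 items meets every group, so 3 is the minimum.

3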